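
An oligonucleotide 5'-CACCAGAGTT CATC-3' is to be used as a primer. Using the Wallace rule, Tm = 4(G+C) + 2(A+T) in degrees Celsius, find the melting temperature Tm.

42°C

A=4, T=3, G=2, C=5
AT pairs contribute 7, GC pairs contribute 7.
Tm = 2×7 + 4×7 = 42°C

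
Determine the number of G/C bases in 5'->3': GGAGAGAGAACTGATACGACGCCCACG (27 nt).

G=9, A=9, T=2, C=7
Total G or C: 9 + 7 = 16

16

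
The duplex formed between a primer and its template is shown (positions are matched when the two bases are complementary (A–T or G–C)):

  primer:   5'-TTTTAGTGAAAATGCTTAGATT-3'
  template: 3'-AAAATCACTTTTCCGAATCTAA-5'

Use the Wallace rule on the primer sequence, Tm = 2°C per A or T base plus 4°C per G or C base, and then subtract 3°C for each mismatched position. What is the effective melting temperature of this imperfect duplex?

Primer base counts: A=7, T=10, G=4, C=1 → A+T=17, G+C=5
Perfect-match Tm = 2(17) + 4(5) = 34 + 20 = 54°C
Mismatches (positions where the bases are not complementary): 1 (at position 13)
Effective Tm = 54 − 1×3 = 54 − 3 = 51°C

51°C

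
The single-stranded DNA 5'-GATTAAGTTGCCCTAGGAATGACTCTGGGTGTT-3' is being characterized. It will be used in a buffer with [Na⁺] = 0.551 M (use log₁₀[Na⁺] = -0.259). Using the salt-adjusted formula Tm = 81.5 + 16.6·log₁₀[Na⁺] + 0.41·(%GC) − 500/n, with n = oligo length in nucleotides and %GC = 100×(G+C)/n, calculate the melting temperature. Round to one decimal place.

80.7°C

Length n = 33. Counting bases: G=10, A=7, T=11, C=5
G+C = 15, so %GC = 15/33 × 100 = 45.455%
Salt term: 16.6 × (-0.259) = -4.299
GC term: 0.41 × 45.455 = 18.637; length term: −500/33 = −15.152
Tm = 81.5 + (-4.299) + 18.637 − 15.152 = 80.686 → 80.7°C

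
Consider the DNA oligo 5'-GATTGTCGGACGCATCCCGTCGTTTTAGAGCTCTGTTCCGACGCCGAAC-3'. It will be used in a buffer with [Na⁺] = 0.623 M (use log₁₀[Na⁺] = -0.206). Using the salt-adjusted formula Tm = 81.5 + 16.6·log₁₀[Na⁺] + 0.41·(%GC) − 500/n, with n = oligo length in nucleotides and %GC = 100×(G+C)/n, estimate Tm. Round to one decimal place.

91.3°C

Length n = 49. Scanning the sequence gives C=15, A=8, G=13, T=13.
G+C = 28, so %GC = 28/49 × 100 = 57.143%
Salt term: 16.6 × (-0.206) = -3.42
GC term: 0.41 × 57.143 = 23.429; length term: −500/49 = −10.204
Tm = 81.5 + (-3.42) + 23.429 − 10.204 = 91.305 → 91.3°C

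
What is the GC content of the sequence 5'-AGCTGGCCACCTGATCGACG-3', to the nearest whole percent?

T=3, G=6, C=7, A=4
G+C = 6 + 7 = 13 out of 20 bases
%GC = 13/20 × 100 = 65% ≈ 65%

65%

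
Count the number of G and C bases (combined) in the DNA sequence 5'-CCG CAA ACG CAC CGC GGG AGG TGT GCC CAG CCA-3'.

Scanning the sequence gives G=11, A=7, C=13, T=2.
G+C = 11 + 13 = 24

24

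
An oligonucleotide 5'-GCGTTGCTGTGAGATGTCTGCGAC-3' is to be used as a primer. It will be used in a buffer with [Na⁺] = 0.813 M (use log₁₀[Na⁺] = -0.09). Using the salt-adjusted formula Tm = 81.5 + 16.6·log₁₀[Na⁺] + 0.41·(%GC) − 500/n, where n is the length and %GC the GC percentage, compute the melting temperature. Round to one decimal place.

83.1°C

Length n = 24. Scanning the sequence gives T=7, C=5, G=9, A=3.
G+C = 14, so %GC = 14/24 × 100 = 58.333%
Salt term: 16.6 × (-0.09) = -1.494
GC term: 0.41 × 58.333 = 23.917; length term: −500/24 = −20.833
Tm = 81.5 + (-1.494) + 23.917 − 20.833 = 83.09 → 83.1°C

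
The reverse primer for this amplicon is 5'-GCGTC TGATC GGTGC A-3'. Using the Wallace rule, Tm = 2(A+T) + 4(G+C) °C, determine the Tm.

52°C

C=4, T=4, G=6, A=2
A+T = 6, G+C = 10
Tm = 4·10 + 2·6 = 40 + 12 = 52°C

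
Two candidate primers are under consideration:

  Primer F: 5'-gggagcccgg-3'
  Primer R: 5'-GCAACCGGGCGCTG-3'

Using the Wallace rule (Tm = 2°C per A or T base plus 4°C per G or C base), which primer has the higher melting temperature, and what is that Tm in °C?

Primer F: A+T=1, G+C=9 → Tm = 2(1)+4(9) = 38°C
Primer R: A+T=3, G+C=11 → Tm = 2(3)+4(11) = 50°C
38°C vs 50°C → primer R is higher.

Primer R, 50°C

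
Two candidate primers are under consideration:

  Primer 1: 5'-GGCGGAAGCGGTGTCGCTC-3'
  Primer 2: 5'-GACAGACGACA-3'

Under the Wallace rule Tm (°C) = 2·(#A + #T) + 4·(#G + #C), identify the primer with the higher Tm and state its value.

Primer 1: A+T=5, G+C=14 → Tm = 2(5)+4(14) = 66°C
Primer 2: A+T=5, G+C=6 → Tm = 2(5)+4(6) = 34°C
66°C vs 34°C → primer 1 is higher.

Primer 1, 66°C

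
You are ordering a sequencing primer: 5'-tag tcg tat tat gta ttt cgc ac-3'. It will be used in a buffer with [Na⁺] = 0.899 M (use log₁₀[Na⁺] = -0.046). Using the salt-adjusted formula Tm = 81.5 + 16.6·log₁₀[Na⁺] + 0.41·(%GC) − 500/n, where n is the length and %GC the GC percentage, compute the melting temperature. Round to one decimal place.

Length n = 23. Counting bases: G=4, T=10, C=4, A=5
G+C = 8, so %GC = 8/23 × 100 = 34.783%
Salt term: 16.6 × (-0.046) = -0.764
GC term: 0.41 × 34.783 = 14.261; length term: −500/23 = −21.739
Tm = 81.5 + (-0.764) + 14.261 − 21.739 = 73.258 → 73.3°C

73.3°C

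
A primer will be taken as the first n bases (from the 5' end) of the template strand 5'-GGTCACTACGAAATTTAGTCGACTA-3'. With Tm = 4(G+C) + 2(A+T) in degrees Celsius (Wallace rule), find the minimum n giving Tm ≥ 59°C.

n = 21

First 20 bases: GGTCACTACGAAATTTAGTC → Tm = 56°C (< 59°C)
First 21 bases: GGTCACTACGAAATTTAGTCG → Tm = 60°C (≥ 59°C)
Each additional base adds 2°C (A/T) or 4°C (G/C), so Tm is non-decreasing in n; n = 21 is the first length to reach 59°C.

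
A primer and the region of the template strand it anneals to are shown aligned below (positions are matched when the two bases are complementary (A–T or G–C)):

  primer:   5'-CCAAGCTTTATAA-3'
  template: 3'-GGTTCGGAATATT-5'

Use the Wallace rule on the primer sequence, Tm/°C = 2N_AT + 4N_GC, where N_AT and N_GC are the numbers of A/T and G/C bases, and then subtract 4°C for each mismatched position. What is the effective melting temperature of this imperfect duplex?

30°C

Primer base counts: A=5, T=4, G=1, C=3 → A+T=9, G+C=4
Perfect-match Tm = 2(9) + 4(4) = 18 + 16 = 34°C
Mismatches (positions where the bases are not complementary): 1 (at position 7)
Effective Tm = 34 − 1×4 = 34 − 4 = 30°C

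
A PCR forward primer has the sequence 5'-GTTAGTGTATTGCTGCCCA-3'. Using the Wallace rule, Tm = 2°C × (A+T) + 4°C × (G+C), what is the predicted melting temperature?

56°C

Base counts: C=4, T=7, G=5, A=3
A+T = 10, G+C = 9
Tm = 4·9 + 2·10 = 36 + 20 = 56°C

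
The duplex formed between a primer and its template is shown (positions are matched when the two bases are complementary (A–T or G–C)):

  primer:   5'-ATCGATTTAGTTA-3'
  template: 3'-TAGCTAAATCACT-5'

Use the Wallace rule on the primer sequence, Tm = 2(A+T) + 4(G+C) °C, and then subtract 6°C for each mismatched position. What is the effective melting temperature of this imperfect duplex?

Primer base counts: A=4, T=6, G=2, C=1 → A+T=10, G+C=3
Perfect-match Tm = 2(10) + 4(3) = 20 + 12 = 32°C
Mismatches (positions where the bases are not complementary): 1 (at position 12)
Effective Tm = 32 − 1×6 = 32 − 6 = 26°C

26°C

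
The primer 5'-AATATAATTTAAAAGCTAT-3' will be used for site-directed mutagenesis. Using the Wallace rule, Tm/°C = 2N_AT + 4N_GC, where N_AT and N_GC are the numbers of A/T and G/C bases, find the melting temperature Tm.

Counting bases: G=1, C=1, A=10, T=7
So N_AT = 17 and N_GC = 2.
Tm = 4·2 + 2·17 = 8 + 34 = 42°C

42°C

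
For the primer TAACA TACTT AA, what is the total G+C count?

2

Counting bases: C=2, A=6, T=4, G=0
G+C = 0 + 2 = 2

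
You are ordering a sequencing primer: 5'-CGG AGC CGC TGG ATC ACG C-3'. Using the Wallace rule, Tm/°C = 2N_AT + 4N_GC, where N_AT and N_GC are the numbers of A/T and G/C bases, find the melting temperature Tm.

Scanning the sequence gives A=3, C=7, T=2, G=7.
So N_AT = 5 and N_GC = 14.
Tm = 4·14 + 2·5 = 56 + 10 = 66°C

66°C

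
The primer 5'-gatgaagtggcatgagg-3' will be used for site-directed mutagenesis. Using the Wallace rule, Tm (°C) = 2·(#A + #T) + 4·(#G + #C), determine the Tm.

52°C

Counting bases: T=3, C=1, G=8, A=5
AT pairs contribute 8, GC pairs contribute 9.
Tm = 2(8) + 4(9) = 16 + 36 = 52°C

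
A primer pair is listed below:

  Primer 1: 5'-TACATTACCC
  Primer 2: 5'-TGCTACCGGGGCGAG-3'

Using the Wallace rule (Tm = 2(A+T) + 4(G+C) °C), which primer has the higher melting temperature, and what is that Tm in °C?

Primer 2, 52°C

Primer 1: A+T=6, G+C=4 → Tm = 2(6)+4(4) = 28°C
Primer 2: A+T=4, G+C=11 → Tm = 2(4)+4(11) = 52°C
28°C vs 52°C → primer 2 is higher.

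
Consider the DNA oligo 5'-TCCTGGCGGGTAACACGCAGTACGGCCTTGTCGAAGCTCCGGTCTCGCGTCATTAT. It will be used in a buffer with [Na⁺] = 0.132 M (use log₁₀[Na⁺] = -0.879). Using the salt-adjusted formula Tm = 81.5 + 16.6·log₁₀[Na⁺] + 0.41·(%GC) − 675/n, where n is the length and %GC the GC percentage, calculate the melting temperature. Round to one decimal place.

Length n = 56. C=17, G=16, A=9, T=14
G+C = 33, so %GC = 33/56 × 100 = 58.929%
Salt term: 16.6 × (-0.879) = -14.591
GC term: 0.41 × 58.929 = 24.161; length term: −675/56 = −12.054
Tm = 81.5 + (-14.591) + 24.161 − 12.054 = 79.016 → 79.0°C

79.0°C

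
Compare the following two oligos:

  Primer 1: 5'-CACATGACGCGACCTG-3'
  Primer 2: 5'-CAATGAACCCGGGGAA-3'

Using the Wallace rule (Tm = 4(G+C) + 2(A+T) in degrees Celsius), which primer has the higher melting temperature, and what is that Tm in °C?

Primer 1: A+T=6, G+C=10 → Tm = 2(6)+4(10) = 52°C
Primer 2: A+T=7, G+C=9 → Tm = 2(7)+4(9) = 50°C
52°C vs 50°C → primer 1 is higher.

Primer 1, 52°C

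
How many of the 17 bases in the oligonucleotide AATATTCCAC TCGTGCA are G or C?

Counting bases: C=5, T=5, G=2, A=5
Total G or C: 2 + 5 = 7

7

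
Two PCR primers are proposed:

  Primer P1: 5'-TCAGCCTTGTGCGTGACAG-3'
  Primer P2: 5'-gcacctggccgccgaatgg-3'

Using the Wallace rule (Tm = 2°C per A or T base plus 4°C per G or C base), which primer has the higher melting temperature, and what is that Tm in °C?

Primer P1: A+T=8, G+C=11 → Tm = 2(8)+4(11) = 60°C
Primer P2: A+T=5, G+C=14 → Tm = 2(5)+4(14) = 66°C
60°C vs 66°C → primer P2 is higher.

Primer P2, 66°C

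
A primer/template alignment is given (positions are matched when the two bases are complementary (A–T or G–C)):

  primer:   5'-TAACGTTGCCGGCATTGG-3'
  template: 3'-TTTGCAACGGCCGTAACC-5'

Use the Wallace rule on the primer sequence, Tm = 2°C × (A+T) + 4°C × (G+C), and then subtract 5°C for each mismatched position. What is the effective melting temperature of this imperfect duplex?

51°C

Primer base counts: A=3, T=5, G=6, C=4 → A+T=8, G+C=10
Perfect-match Tm = 2(8) + 4(10) = 16 + 40 = 56°C
Mismatches (positions where the bases are not complementary): 1 (at position 1)
Effective Tm = 56 − 1×5 = 56 − 5 = 51°C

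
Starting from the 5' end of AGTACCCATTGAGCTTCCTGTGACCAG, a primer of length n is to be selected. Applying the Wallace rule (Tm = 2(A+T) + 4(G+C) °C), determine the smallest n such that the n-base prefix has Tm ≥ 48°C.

n = 17

First 16 bases: AGTACCCATTGAGCTT → Tm = 46°C (< 48°C)
First 17 bases: AGTACCCATTGAGCTTC → Tm = 50°C (≥ 48°C)
Each additional base adds 2°C (A/T) or 4°C (G/C), so Tm is non-decreasing in n; n = 17 is the first length to reach 48°C.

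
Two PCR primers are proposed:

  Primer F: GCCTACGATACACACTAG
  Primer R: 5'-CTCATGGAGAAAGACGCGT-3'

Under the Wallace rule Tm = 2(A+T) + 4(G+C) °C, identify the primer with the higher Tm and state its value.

Primer F: A+T=9, G+C=9 → Tm = 2(9)+4(9) = 54°C
Primer R: A+T=9, G+C=10 → Tm = 2(9)+4(10) = 58°C
54°C vs 58°C → primer R is higher.

Primer R, 58°C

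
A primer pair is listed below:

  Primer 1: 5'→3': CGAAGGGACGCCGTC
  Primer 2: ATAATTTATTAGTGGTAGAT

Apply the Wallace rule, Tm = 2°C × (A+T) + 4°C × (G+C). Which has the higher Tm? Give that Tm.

Primer 1, 52°C

Primer 1: A+T=4, G+C=11 → Tm = 2(4)+4(11) = 52°C
Primer 2: A+T=16, G+C=4 → Tm = 2(16)+4(4) = 48°C
52°C vs 48°C → primer 1 is higher.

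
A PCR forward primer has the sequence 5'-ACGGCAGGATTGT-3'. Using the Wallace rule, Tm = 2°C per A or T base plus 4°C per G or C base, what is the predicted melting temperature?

Counting bases: T=3, G=5, A=3, C=2
So N_AT = 6 and N_GC = 7.
Tm = 4·7 + 2·6 = 28 + 12 = 40°C

40°C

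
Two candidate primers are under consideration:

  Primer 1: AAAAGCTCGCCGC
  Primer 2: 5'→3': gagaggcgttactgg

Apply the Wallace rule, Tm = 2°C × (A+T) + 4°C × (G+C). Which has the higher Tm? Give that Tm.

Primer 1: A+T=5, G+C=8 → Tm = 2(5)+4(8) = 42°C
Primer 2: A+T=6, G+C=9 → Tm = 2(6)+4(9) = 48°C
42°C vs 48°C → primer 2 is higher.

Primer 2, 48°C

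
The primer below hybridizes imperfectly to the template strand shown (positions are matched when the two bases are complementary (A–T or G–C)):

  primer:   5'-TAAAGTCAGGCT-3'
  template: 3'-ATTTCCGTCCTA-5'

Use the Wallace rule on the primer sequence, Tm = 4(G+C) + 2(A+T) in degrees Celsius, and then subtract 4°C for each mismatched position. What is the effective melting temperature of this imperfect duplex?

26°C

Primer base counts: A=4, T=3, G=3, C=2 → A+T=7, G+C=5
Perfect-match Tm = 2(7) + 4(5) = 14 + 20 = 34°C
Mismatches (positions where the bases are not complementary): 2 (at positions 6, 11)
Effective Tm = 34 − 2×4 = 34 − 8 = 26°C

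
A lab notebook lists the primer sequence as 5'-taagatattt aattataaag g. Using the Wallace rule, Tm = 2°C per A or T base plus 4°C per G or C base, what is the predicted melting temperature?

Counting bases: C=0, G=3, A=10, T=8
A+T = 18, G+C = 3
Tm = 4·3 + 2·18 = 12 + 36 = 48°C

48°C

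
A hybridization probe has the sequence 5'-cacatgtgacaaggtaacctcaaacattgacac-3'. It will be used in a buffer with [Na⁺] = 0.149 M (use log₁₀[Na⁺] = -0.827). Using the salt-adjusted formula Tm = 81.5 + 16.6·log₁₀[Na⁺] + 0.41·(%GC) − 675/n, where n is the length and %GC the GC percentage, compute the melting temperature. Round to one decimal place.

Length n = 33. Base counts: C=9, T=6, G=5, A=13
G+C = 14, so %GC = 14/33 × 100 = 42.424%
Salt term: 16.6 × (-0.827) = -13.728
GC term: 0.41 × 42.424 = 17.394; length term: −675/33 = −20.455
Tm = 81.5 + (-13.728) + 17.394 − 20.455 = 64.711 → 64.7°C

64.7°C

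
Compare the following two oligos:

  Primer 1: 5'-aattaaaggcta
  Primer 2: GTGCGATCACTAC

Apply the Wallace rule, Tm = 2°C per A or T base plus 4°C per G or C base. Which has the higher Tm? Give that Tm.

Primer 2, 40°C

Primer 1: A+T=9, G+C=3 → Tm = 2(9)+4(3) = 30°C
Primer 2: A+T=6, G+C=7 → Tm = 2(6)+4(7) = 40°C
30°C vs 40°C → primer 2 is higher.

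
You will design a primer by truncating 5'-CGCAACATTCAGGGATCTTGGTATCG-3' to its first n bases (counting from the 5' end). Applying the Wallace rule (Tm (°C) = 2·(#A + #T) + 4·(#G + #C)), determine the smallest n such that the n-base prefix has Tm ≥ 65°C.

n = 22

First 21 bases: CGCAACATTCAGGGATCTTGG → Tm = 64°C (< 65°C)
First 22 bases: CGCAACATTCAGGGATCTTGGT → Tm = 66°C (≥ 65°C)
Since every base adds ≥2°C, Tm only increases with n, so the threshold is first crossed at n = 22.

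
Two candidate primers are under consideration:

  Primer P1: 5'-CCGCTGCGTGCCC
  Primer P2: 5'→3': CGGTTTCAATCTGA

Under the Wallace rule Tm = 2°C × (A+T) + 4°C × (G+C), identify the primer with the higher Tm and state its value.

Primer P1, 48°C

Primer P1: A+T=2, G+C=11 → Tm = 2(2)+4(11) = 48°C
Primer P2: A+T=8, G+C=6 → Tm = 2(8)+4(6) = 40°C
48°C vs 40°C → primer P1 is higher.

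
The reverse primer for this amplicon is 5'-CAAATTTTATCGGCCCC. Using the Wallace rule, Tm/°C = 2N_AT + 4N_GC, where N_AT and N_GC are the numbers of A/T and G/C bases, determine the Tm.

A=4, C=6, G=2, T=5
AT pairs contribute 9, GC pairs contribute 8.
Tm = 2×9 + 4×8 = 50°C

50°C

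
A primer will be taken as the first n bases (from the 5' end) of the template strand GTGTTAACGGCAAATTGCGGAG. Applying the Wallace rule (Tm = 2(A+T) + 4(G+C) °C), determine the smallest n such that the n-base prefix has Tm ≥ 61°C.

n = 21

First 20 bases: GTGTTAACGGCAAATTGCGG → Tm = 60°C (< 61°C)
First 21 bases: GTGTTAACGGCAAATTGCGGA → Tm = 62°C (≥ 61°C)
Since every base adds ≥2°C, Tm only increases with n, so the threshold is first crossed at n = 21.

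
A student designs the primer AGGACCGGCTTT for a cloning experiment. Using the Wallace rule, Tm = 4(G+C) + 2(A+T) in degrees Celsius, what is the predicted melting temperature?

38°C

Counting bases: C=3, A=2, T=3, G=4
So N_AT = 5 and N_GC = 7.
Tm = 2(5) + 4(7) = 10 + 28 = 38°C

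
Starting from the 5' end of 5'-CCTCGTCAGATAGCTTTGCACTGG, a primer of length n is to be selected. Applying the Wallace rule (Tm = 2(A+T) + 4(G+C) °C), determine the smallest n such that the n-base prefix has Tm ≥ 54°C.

n = 18

First 17 bases: CCTCGTCAGATAGCTTT → Tm = 50°C (< 54°C)
First 18 bases: CCTCGTCAGATAGCTTTG → Tm = 54°C (≥ 54°C)
Since every base adds ≥2°C, Tm only increases with n, so the threshold is first crossed at n = 18.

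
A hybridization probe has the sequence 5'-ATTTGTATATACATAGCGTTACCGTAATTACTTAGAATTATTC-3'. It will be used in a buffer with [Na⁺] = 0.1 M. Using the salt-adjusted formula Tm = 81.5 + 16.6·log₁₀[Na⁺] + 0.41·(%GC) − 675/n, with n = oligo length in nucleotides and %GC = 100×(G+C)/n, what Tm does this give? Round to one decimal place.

Length n = 43. Counting bases: G=5, T=18, A=14, C=6
G+C = 11, so %GC = 11/43 × 100 = 25.581%
Salt term: 16.6 × (-1) = -16.6
GC term: 0.41 × 25.581 = 10.488; length term: −675/43 = −15.698
Tm = 81.5 + (-16.6) + 10.488 − 15.698 = 59.69 → 59.7°C

59.7°C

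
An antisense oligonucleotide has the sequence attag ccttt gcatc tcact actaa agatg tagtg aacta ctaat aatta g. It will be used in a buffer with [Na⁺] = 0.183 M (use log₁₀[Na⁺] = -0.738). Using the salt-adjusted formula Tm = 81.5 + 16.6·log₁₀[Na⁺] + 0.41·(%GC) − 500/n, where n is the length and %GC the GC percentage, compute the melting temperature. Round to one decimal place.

72.3°C

Length n = 51. Counting bases: T=17, C=9, G=7, A=18
G+C = 16, so %GC = 16/51 × 100 = 31.373%
Salt term: 16.6 × (-0.738) = -12.251
GC term: 0.41 × 31.373 = 12.863; length term: −500/51 = −9.804
Tm = 81.5 + (-12.251) + 12.863 − 9.804 = 72.308 → 72.3°C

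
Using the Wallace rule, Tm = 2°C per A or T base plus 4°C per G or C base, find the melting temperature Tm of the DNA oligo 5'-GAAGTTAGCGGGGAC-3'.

Base counts: A=4, T=2, C=2, G=7
AT pairs contribute 6, GC pairs contribute 9.
Tm = 2×6 + 4×9 = 48°C

48°C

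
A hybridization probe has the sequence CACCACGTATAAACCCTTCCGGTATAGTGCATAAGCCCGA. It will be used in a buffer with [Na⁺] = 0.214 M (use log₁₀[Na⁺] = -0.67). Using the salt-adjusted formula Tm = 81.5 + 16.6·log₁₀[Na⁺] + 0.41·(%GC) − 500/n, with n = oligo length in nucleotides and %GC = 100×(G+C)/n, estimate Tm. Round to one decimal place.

Length n = 40. Scanning the sequence gives T=8, A=12, G=7, C=13.
G+C = 20, so %GC = 20/40 × 100 = 50%
Salt term: 16.6 × (-0.67) = -11.122
GC term: 0.41 × 50 = 20.5; length term: −500/40 = −12.5
Tm = 81.5 + (-11.122) + 20.5 − 12.5 = 78.378 → 78.4°C

78.4°C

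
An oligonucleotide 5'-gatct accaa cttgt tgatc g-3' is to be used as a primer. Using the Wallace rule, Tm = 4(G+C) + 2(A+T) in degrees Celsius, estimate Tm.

60°C

Counting bases: C=5, T=7, G=4, A=5
So N_AT = 12 and N_GC = 9.
Tm = 2(12) + 4(9) = 24 + 36 = 60°C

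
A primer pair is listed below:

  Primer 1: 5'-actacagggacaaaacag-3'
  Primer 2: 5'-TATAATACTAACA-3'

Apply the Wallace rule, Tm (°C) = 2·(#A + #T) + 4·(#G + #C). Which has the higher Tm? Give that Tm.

Primer 1, 52°C

Primer 1: A+T=10, G+C=8 → Tm = 2(10)+4(8) = 52°C
Primer 2: A+T=11, G+C=2 → Tm = 2(11)+4(2) = 30°C
52°C vs 30°C → primer 1 is higher.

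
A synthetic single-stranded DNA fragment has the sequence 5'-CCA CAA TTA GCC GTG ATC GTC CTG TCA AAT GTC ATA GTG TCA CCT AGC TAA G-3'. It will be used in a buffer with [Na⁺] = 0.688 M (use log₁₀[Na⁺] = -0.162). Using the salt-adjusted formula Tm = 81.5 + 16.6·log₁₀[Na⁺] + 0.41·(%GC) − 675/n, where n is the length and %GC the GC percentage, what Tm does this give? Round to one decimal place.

84.8°C

Length n = 52. Counting bases: G=10, A=14, T=14, C=14
G+C = 24, so %GC = 24/52 × 100 = 46.154%
Salt term: 16.6 × (-0.162) = -2.689
GC term: 0.41 × 46.154 = 18.923; length term: −675/52 = −12.981
Tm = 81.5 + (-2.689) + 18.923 − 12.981 = 84.753 → 84.8°C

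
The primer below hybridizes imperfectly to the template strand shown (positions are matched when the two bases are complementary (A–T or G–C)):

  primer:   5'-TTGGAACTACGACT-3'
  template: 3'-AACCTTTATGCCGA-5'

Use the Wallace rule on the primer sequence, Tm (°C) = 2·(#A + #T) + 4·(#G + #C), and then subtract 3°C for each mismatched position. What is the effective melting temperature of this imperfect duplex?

Primer base counts: A=4, T=4, G=3, C=3 → A+T=8, G+C=6
Perfect-match Tm = 2(8) + 4(6) = 16 + 24 = 40°C
Mismatches (positions where the bases are not complementary): 2 (at positions 7, 12)
Effective Tm = 40 − 2×3 = 40 − 6 = 34°C

34°C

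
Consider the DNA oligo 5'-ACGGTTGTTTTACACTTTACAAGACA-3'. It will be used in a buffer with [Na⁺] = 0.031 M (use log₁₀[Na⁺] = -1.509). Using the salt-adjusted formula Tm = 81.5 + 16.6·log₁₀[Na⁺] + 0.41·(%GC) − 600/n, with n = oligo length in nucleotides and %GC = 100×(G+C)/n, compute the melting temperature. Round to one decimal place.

Length n = 26. Base counts: T=9, G=4, C=5, A=8
G+C = 9, so %GC = 9/26 × 100 = 34.615%
Salt term: 16.6 × (-1.509) = -25.049
GC term: 0.41 × 34.615 = 14.192; length term: −600/26 = −23.077
Tm = 81.5 + (-25.049) + 14.192 − 23.077 = 47.566 → 47.6°C

47.6°C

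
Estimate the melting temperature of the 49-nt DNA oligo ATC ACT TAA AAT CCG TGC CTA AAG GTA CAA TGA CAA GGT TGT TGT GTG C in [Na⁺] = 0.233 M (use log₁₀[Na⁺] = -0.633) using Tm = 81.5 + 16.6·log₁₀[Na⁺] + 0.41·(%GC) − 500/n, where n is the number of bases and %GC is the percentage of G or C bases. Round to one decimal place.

77.5°C

Length n = 49. T=14, C=9, G=11, A=15
G+C = 20, so %GC = 20/49 × 100 = 40.816%
Salt term: 16.6 × (-0.633) = -10.508
GC term: 0.41 × 40.816 = 16.735; length term: −500/49 = −10.204
Tm = 81.5 + (-10.508) + 16.735 − 10.204 = 77.523 → 77.5°C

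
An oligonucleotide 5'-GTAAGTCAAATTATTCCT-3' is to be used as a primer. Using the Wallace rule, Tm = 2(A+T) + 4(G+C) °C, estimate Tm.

G=2, T=7, C=3, A=6
So N_AT = 13 and N_GC = 5.
Tm = 2(13) + 4(5) = 26 + 20 = 46°C

46°C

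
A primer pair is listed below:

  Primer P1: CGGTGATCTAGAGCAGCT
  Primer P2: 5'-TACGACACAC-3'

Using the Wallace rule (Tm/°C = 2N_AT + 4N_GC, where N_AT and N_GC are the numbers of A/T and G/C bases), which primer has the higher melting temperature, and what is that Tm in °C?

Primer P1, 56°C

Primer P1: A+T=8, G+C=10 → Tm = 2(8)+4(10) = 56°C
Primer P2: A+T=5, G+C=5 → Tm = 2(5)+4(5) = 30°C
56°C vs 30°C → primer P1 is higher.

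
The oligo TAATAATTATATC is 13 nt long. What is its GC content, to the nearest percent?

Base counts: G=0, T=6, A=6, C=1
G+C = 0 + 1 = 1 out of 13 bases
%GC = 1/13 × 100 = 7.692% ≈ 8%

8%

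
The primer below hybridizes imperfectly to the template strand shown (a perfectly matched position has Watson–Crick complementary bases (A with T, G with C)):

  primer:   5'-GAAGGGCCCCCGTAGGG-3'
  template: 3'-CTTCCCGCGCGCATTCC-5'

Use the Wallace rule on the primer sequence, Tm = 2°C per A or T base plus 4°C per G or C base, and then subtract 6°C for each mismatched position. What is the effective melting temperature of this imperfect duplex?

42°C

Primer base counts: A=3, T=1, G=8, C=5 → A+T=4, G+C=13
Perfect-match Tm = 2(4) + 4(13) = 8 + 52 = 60°C
Mismatches (positions where the bases are not complementary): 3 (at positions 8, 10, 15)
Effective Tm = 60 − 3×6 = 60 − 18 = 42°C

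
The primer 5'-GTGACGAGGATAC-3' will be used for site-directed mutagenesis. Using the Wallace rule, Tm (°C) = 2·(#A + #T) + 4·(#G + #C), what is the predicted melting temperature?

40°C

G=5, C=2, A=4, T=2
AT pairs contribute 6, GC pairs contribute 7.
Tm = 2(6) + 4(7) = 12 + 28 = 40°C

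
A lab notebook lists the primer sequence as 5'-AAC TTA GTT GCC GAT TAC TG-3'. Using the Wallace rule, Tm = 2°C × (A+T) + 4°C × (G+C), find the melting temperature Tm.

56°C

A=5, T=7, C=4, G=4
A+T = 12, G+C = 8
Tm = 4·8 + 2·12 = 32 + 24 = 56°C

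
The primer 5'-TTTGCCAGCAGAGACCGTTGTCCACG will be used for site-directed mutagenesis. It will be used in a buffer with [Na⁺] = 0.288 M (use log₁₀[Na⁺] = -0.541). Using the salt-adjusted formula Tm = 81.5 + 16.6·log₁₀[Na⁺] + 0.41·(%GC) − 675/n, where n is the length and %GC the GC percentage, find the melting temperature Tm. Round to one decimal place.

70.2°C

Length n = 26. Base counts: C=8, G=7, A=5, T=6
G+C = 15, so %GC = 15/26 × 100 = 57.692%
Salt term: 16.6 × (-0.541) = -8.981
GC term: 0.41 × 57.692 = 23.654; length term: −675/26 = −25.962
Tm = 81.5 + (-8.981) + 23.654 − 25.962 = 70.211 → 70.2°C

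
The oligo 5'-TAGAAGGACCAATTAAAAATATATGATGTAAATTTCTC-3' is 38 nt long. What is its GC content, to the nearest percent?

Counting bases: A=17, C=4, G=5, T=12
G+C = 5 + 4 = 9 out of 38 bases
%GC = 9/38 × 100 = 23.68% ≈ 24%

24%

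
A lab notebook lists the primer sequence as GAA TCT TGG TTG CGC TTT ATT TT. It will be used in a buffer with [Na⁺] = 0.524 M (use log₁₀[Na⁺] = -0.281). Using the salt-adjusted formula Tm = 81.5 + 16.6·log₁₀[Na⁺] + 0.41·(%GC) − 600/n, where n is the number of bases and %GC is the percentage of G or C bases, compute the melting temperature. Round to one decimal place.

65.0°C

Length n = 23. Counting bases: A=3, T=12, C=3, G=5
G+C = 8, so %GC = 8/23 × 100 = 34.783%
Salt term: 16.6 × (-0.281) = -4.665
GC term: 0.41 × 34.783 = 14.261; length term: −600/23 = −26.087
Tm = 81.5 + (-4.665) + 14.261 − 26.087 = 65.009 → 65.0°C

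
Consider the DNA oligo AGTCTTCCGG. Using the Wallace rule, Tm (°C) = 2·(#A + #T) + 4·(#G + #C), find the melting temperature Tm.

32°C

Counting bases: C=3, A=1, T=3, G=3
A+T = 4, G+C = 6
Tm = 4·6 + 2·4 = 24 + 8 = 32°C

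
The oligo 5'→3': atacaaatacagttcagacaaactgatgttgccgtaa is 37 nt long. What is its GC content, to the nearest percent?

Base counts: G=6, C=7, A=15, T=9
G+C = 6 + 7 = 13 out of 37 bases
%GC = 13/37 × 100 = 35.14% ≈ 35%

35%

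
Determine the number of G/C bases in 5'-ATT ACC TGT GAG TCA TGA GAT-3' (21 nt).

8

Counting bases: A=6, C=3, T=7, G=5
G+C = 5 + 3 = 8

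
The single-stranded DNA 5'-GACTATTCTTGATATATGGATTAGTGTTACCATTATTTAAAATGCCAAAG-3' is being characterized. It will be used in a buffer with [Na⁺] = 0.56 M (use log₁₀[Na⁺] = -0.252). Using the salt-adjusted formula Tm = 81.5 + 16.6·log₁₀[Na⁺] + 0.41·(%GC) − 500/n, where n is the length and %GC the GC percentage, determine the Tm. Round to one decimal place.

78.8°C

Length n = 50. Base counts: G=8, A=17, T=19, C=6
G+C = 14, so %GC = 14/50 × 100 = 28%
Salt term: 16.6 × (-0.252) = -4.183
GC term: 0.41 × 28 = 11.48; length term: −500/50 = −10
Tm = 81.5 + (-4.183) + 11.48 − 10 = 78.797 → 78.8°C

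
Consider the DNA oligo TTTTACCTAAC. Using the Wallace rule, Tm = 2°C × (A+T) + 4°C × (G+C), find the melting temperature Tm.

Scanning the sequence gives C=3, A=3, G=0, T=5.
AT pairs contribute 8, GC pairs contribute 3.
Tm = 4·3 + 2·8 = 12 + 16 = 28°C

28°C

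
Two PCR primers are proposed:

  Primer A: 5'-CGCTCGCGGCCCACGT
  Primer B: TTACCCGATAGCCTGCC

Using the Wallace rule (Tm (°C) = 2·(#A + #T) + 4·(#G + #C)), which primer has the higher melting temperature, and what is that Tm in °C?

Primer A: A+T=3, G+C=13 → Tm = 2(3)+4(13) = 58°C
Primer B: A+T=7, G+C=10 → Tm = 2(7)+4(10) = 54°C
58°C vs 54°C → primer A is higher.

Primer A, 58°C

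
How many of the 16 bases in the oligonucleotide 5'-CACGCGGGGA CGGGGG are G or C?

14

Counting bases: G=10, T=0, A=2, C=4
G+C = 10 + 4 = 14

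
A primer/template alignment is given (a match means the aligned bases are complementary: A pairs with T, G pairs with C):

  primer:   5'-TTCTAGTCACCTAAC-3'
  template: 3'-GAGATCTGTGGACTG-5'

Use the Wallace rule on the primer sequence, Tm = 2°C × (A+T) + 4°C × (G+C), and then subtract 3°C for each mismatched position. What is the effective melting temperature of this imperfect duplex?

33°C

Primer base counts: A=4, T=5, G=1, C=5 → A+T=9, G+C=6
Perfect-match Tm = 2(9) + 4(6) = 18 + 24 = 42°C
Mismatches (positions where the bases are not complementary): 3 (at positions 1, 7, 13)
Effective Tm = 42 − 3×3 = 42 − 9 = 33°C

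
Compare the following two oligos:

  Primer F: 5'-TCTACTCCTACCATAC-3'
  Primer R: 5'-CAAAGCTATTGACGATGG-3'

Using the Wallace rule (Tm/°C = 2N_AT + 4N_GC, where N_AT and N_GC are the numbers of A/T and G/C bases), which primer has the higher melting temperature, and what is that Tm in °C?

Primer R, 52°C

Primer F: A+T=9, G+C=7 → Tm = 2(9)+4(7) = 46°C
Primer R: A+T=10, G+C=8 → Tm = 2(10)+4(8) = 52°C
46°C vs 52°C → primer R is higher.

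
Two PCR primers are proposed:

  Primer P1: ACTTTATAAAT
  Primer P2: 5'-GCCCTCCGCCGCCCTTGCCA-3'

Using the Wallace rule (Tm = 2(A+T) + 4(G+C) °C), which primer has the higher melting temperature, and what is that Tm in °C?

Primer P1: A+T=10, G+C=1 → Tm = 2(10)+4(1) = 24°C
Primer P2: A+T=4, G+C=16 → Tm = 2(4)+4(16) = 72°C
24°C vs 72°C → primer P2 is higher.

Primer P2, 72°C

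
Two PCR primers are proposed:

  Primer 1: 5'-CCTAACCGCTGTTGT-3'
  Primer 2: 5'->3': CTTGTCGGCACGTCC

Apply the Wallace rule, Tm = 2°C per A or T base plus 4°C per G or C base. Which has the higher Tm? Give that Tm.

Primer 2, 50°C

Primer 1: A+T=7, G+C=8 → Tm = 2(7)+4(8) = 46°C
Primer 2: A+T=5, G+C=10 → Tm = 2(5)+4(10) = 50°C
46°C vs 50°C → primer 2 is higher.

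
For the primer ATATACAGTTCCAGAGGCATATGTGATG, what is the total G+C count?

Scanning the sequence gives A=9, G=7, T=8, C=4.
Total G or C: 7 + 4 = 11

11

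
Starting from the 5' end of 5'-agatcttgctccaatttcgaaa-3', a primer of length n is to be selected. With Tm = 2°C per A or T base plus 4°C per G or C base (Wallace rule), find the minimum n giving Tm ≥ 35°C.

n = 12

First 11 bases: AGATCTTGCTC → Tm = 32°C (< 35°C)
First 12 bases: AGATCTTGCTCC → Tm = 36°C (≥ 35°C)
Since every base adds ≥2°C, Tm only increases with n, so the threshold is first crossed at n = 12.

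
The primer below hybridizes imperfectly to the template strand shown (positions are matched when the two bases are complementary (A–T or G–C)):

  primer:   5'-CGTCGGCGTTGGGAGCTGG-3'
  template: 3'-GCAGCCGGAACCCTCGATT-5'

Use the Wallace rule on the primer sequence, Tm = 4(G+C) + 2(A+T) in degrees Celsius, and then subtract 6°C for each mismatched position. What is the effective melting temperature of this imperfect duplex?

48°C

Primer base counts: A=1, T=4, G=10, C=4 → A+T=5, G+C=14
Perfect-match Tm = 2(5) + 4(14) = 10 + 56 = 66°C
Mismatches (positions where the bases are not complementary): 3 (at positions 8, 18, 19)
Effective Tm = 66 − 3×6 = 66 − 18 = 48°C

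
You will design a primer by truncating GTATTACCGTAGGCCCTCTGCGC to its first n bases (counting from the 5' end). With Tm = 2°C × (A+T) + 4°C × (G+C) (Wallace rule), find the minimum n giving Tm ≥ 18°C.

First 6 bases: GTATTA → Tm = 14°C (< 18°C)
First 7 bases: GTATTAC → Tm = 18°C (≥ 18°C)
Each additional base adds 2°C (A/T) or 4°C (G/C), so Tm is non-decreasing in n; n = 7 is the first length to reach 18°C.

n = 7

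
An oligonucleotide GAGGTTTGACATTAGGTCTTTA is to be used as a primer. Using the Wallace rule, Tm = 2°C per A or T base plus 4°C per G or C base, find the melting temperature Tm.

60°C

Counting bases: A=5, C=2, T=9, G=6
So N_AT = 14 and N_GC = 8.
Tm = 2(14) + 4(8) = 28 + 32 = 60°C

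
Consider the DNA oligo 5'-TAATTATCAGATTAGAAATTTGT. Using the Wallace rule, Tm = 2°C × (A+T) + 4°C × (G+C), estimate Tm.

Base counts: C=1, A=9, G=3, T=10
AT pairs contribute 19, GC pairs contribute 4.
Tm = 2(19) + 4(4) = 38 + 16 = 54°C

54°C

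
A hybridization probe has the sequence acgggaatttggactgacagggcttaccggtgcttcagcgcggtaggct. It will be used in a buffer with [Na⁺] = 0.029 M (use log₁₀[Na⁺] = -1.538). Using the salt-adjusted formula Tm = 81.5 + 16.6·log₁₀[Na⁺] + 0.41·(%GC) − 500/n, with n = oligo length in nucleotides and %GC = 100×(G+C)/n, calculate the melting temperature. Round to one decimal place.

70.0°C

Length n = 49. Base counts: T=11, A=9, C=11, G=18
G+C = 29, so %GC = 29/49 × 100 = 59.184%
Salt term: 16.6 × (-1.538) = -25.531
GC term: 0.41 × 59.184 = 24.265; length term: −500/49 = −10.204
Tm = 81.5 + (-25.531) + 24.265 − 10.204 = 70.03 → 70.0°C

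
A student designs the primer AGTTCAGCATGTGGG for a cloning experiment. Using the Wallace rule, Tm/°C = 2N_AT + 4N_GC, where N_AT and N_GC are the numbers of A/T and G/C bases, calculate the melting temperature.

46°C

Counting bases: C=2, T=4, A=3, G=6
So N_AT = 7 and N_GC = 8.
Tm = 2×7 + 4×8 = 46°C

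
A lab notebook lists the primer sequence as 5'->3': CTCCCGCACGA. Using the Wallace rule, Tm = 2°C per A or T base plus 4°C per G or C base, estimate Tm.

38°C

T=1, A=2, G=2, C=6
AT pairs contribute 3, GC pairs contribute 8.
Tm = 4·8 + 2·3 = 32 + 6 = 38°C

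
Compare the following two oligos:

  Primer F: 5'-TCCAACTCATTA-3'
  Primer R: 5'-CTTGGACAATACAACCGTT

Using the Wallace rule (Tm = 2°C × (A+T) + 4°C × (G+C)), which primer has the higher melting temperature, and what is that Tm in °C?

Primer R, 54°C

Primer F: A+T=8, G+C=4 → Tm = 2(8)+4(4) = 32°C
Primer R: A+T=11, G+C=8 → Tm = 2(11)+4(8) = 54°C
32°C vs 54°C → primer R is higher.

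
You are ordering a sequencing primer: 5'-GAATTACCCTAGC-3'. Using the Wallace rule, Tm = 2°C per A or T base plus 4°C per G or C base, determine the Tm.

38°C

Counting bases: T=3, C=4, G=2, A=4
AT pairs contribute 7, GC pairs contribute 6.
Tm = 2×7 + 4×6 = 38°C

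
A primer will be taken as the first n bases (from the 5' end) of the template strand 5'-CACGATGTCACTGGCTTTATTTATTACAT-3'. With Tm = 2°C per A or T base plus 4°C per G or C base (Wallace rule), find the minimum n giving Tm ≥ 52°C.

First 16 bases: CACGATGTCACTGGCT → Tm = 50°C (< 52°C)
First 17 bases: CACGATGTCACTGGCTT → Tm = 52°C (≥ 52°C)
Each additional base adds 2°C (A/T) or 4°C (G/C), so Tm is non-decreasing in n; n = 17 is the first length to reach 52°C.

n = 17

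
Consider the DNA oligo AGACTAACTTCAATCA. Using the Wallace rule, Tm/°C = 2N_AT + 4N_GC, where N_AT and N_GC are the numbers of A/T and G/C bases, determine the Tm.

Base counts: G=1, C=4, T=4, A=7
A+T = 11, G+C = 5
Tm = 2(11) + 4(5) = 22 + 20 = 42°C

42°C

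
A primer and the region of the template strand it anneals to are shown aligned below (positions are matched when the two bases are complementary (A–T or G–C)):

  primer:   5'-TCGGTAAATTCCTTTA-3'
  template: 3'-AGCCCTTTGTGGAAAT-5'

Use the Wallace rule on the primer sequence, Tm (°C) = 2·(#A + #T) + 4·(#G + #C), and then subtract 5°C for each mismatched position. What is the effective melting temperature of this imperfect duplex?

27°C

Primer base counts: A=4, T=7, G=2, C=3 → A+T=11, G+C=5
Perfect-match Tm = 2(11) + 4(5) = 22 + 20 = 42°C
Mismatches (positions where the bases are not complementary): 3 (at positions 5, 9, 10)
Effective Tm = 42 − 3×5 = 42 − 15 = 27°C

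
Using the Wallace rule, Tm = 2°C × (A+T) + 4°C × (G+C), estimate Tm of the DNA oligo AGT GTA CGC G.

32°C

Scanning the sequence gives C=2, G=4, A=2, T=2.
So N_AT = 4 and N_GC = 6.
Tm = 2×4 + 4×6 = 32°C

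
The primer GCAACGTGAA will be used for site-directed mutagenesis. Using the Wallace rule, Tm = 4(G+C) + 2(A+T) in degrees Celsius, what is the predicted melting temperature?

Scanning the sequence gives G=3, C=2, T=1, A=4.
AT pairs contribute 5, GC pairs contribute 5.
Tm = 2(5) + 4(5) = 10 + 20 = 30°C

30°C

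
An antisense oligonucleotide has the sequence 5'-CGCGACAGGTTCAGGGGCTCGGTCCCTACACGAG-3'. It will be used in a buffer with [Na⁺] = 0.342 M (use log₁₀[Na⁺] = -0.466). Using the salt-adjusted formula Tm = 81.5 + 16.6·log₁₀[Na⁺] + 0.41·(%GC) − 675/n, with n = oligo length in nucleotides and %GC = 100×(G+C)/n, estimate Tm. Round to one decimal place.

Length n = 34. Scanning the sequence gives G=12, A=6, T=5, C=11.
G+C = 23, so %GC = 23/34 × 100 = 67.647%
Salt term: 16.6 × (-0.466) = -7.736
GC term: 0.41 × 67.647 = 27.735; length term: −675/34 = −19.853
Tm = 81.5 + (-7.736) + 27.735 − 19.853 = 81.646 → 81.6°C

81.6°C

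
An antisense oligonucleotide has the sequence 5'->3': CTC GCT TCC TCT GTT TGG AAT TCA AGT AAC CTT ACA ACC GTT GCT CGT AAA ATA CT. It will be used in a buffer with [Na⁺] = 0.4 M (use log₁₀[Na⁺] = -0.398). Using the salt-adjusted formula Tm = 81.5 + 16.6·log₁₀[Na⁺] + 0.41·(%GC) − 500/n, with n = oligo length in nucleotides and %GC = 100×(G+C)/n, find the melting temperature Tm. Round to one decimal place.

Length n = 56. Scanning the sequence gives T=19, G=8, A=14, C=15.
G+C = 23, so %GC = 23/56 × 100 = 41.071%
Salt term: 16.6 × (-0.398) = -6.607
GC term: 0.41 × 41.071 = 16.839; length term: −500/56 = −8.929
Tm = 81.5 + (-6.607) + 16.839 − 8.929 = 82.803 → 82.8°C

82.8°C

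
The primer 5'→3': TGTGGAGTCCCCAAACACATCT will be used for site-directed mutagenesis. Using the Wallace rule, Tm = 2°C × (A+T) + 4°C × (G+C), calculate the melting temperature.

Base counts: T=5, C=7, G=4, A=6
AT pairs contribute 11, GC pairs contribute 11.
Tm = 2(11) + 4(11) = 22 + 44 = 66°C

66°C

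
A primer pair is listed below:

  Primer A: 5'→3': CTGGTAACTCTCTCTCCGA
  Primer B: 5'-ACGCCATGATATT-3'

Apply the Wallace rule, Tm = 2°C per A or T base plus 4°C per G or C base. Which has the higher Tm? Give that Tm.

Primer A, 58°C

Primer A: A+T=9, G+C=10 → Tm = 2(9)+4(10) = 58°C
Primer B: A+T=8, G+C=5 → Tm = 2(8)+4(5) = 36°C
58°C vs 36°C → primer A is higher.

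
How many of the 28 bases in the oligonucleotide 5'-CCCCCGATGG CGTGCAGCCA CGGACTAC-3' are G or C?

20

Base counts: A=5, T=3, C=12, G=8
Total G or C: 8 + 12 = 20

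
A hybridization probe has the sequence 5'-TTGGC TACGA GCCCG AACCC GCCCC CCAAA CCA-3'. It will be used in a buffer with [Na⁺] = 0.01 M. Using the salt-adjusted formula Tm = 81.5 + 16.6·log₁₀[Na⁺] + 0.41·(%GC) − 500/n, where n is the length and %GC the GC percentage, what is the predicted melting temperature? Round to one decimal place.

60.5°C

Length n = 33. Scanning the sequence gives C=16, A=8, G=6, T=3.
G+C = 22, so %GC = 22/33 × 100 = 66.667%
Salt term: 16.6 × (-2) = -33.2
GC term: 0.41 × 66.667 = 27.333; length term: −500/33 = −15.152
Tm = 81.5 + (-33.2) + 27.333 − 15.152 = 60.481 → 60.5°C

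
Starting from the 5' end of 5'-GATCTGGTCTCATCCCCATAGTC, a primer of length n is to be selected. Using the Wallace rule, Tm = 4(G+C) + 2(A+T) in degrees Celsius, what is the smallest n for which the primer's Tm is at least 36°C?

First 11 bases: GATCTGGTCTC → Tm = 34°C (< 36°C)
First 12 bases: GATCTGGTCTCA → Tm = 36°C (≥ 36°C)
Since every base adds ≥2°C, Tm only increases with n, so the threshold is first crossed at n = 12.

n = 12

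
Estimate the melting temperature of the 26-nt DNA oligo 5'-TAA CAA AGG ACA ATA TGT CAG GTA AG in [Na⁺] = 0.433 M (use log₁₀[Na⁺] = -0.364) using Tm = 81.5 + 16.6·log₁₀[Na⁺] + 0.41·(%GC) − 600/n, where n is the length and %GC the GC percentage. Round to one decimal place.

Length n = 26. Base counts: G=6, C=3, A=12, T=5
G+C = 9, so %GC = 9/26 × 100 = 34.615%
Salt term: 16.6 × (-0.364) = -6.042
GC term: 0.41 × 34.615 = 14.192; length term: −600/26 = −23.077
Tm = 81.5 + (-6.042) + 14.192 − 23.077 = 66.573 → 66.6°C

66.6°C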